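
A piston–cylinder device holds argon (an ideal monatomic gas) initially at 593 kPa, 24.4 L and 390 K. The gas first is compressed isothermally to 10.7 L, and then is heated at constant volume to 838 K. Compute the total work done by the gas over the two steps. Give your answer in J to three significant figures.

Step 1 (isothermal): W = P₁V₁ ln(V₂/V₁) = (14469) ln(10.7/24.4) = -11928 J.
Step 2 (isochoric): W = 0 (constant volume).
W_total = -11928 + 0 = -11928 J.

W_total ≈ -11900 J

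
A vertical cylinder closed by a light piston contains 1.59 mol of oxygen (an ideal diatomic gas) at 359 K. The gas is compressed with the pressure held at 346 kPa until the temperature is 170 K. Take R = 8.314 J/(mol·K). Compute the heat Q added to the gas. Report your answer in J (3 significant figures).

Q ≈ -8740 J

Isobaric: W = nRΔT = (1.59)(8.314)(-189) = -2498 J.
ΔU = nCᵥΔT with Cᵥ = 5R/2: ΔU = (1.59)(20.79)(-189) = -6246 J.
Q = ΔU + W = -6246 − 2498 = -8745 J.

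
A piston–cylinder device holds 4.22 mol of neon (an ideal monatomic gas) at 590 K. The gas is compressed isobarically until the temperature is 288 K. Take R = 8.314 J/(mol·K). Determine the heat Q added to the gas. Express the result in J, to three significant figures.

Isobaric: W = nRΔT = (4.22)(8.314)(-302) = -10596 J.
ΔU = nCᵥΔT with Cᵥ = 3R/2: ΔU = (4.22)(12.47)(-302) = -15894 J.
Q = ΔU + W = -15894 − 10596 = -26489 J.

Q ≈ -26500 J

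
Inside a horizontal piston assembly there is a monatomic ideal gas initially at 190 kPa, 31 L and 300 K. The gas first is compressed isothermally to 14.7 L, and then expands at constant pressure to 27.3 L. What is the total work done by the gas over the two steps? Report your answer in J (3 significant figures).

W_total ≈ 654 J

Step 1 (isothermal): W = P₁V₁ ln(V₂/V₁) = (5890) ln(14.7/31) = -4395 J.
After step 1: P = 400.7 kPa, V = 14.7 L, T = 300 K.
Step 2 (isobaric): W = PΔV = (400.7 kPa)(27.3 − 14.7 L) = 5049 J.
W_total = -4395 + 5049 = 653.8 J.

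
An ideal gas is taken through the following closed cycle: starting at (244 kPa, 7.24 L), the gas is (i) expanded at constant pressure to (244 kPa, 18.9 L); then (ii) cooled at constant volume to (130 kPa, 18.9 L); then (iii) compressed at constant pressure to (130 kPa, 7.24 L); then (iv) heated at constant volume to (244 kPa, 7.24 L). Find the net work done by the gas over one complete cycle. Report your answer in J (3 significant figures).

W_net ≈ 1330 J

Constant-volume legs do no work.
W(i) = (244)(18.9 − 7.24) = 2845 J; W(iii) = (130)(7.24 − 18.9) = -1516 J.
W_net = 2845 − 1516 = 1329 J (the clockwise enclosed area).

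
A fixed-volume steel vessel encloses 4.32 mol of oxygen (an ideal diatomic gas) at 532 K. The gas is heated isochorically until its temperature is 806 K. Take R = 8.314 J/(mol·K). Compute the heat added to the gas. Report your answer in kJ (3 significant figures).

Constant volume ⇒ W = 0, so Q = ΔU = nCᵥΔT with Cᵥ = 5R/2 = 20.79 J/(mol·K).
ΔU = (4.32)(20.79)(806 − 532) = 24603 J.

Q ≈ 24.6 kJ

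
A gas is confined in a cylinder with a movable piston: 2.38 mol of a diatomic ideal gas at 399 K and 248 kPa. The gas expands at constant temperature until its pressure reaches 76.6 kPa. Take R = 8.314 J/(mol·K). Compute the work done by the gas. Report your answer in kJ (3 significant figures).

W ≈ 9.28 kJ

Isothermal process: W = nRT ln(V₂/V₁) = nRT ln(P₁/P₂).
W = (2.38)(8.314)(399) × ln(248/76.6)
  = 7895 × ln(3.238) = 7895 × 1.175
W_by_gas = 9275 J.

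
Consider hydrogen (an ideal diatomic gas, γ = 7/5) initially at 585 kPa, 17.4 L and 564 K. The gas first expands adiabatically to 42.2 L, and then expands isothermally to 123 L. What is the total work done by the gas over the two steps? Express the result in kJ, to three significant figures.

Step 1 (adiabatic): W = (P₁V₁ − P₂V₂)/(γ−1) = (10179 − 7142)/0.4 = 7593 J.
After step 1: P = 169.2 kPa, V = 42.2 L, T = 395.7 K.
Step 2 (isothermal): W = P₁V₁ ln(V₂/V₁) = (7142) ln(123/42.2) = 7640 J.
W_total = 7593 + 7640 = 15233 J.

W_total ≈ 15.2 kJ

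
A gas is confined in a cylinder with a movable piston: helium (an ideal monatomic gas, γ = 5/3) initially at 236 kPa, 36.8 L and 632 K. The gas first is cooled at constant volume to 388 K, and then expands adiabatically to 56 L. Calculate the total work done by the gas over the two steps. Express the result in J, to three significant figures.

W_total ≈ 1950 J

Step 1 (isochoric): W = 0 (constant volume).
After step 1: P = 144.9 kPa (V unchanged).
Step 2 (adiabatic): W = (P₁V₁ − P₂V₂)/(γ−1) = (5332 − 4030)/0.667 = 1953 J.
W_total = 0 + 1953 = 1953 J.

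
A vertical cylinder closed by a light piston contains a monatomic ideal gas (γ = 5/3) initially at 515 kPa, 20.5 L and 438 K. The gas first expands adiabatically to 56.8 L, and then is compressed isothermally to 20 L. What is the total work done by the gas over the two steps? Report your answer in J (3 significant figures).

Step 1 (adiabatic): W = (P₁V₁ − P₂V₂)/(γ−1) = (10558 − 5352)/0.667 = 7809 J.
After step 1: P = 94.22 kPa, V = 56.8 L, T = 222 K.
Step 2 (isothermal): W = P₁V₁ ln(V₂/V₁) = (5352) ln(20/56.8) = -5586 J.
W_total = 7809 − 5586 = 2222 J.

W_total ≈ 2220 J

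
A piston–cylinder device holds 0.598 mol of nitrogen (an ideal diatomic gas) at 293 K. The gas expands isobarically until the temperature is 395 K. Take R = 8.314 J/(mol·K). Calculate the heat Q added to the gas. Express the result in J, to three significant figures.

Isobaric: W = nRΔT = (0.598)(8.314)(102) = 507.1 J.
ΔU = nCᵥΔT with Cᵥ = 5R/2: ΔU = (0.598)(20.79)(102) = 1268 J.
Q = ΔU + W = 1268 + 507.1 = 1775 J.

Q ≈ 1770 J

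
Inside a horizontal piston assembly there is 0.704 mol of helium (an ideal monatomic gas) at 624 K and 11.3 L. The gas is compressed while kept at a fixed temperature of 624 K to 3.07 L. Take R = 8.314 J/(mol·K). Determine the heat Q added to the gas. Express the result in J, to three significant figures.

Isothermal ⇒ ΔU = 0, so Q = W = nRT ln(V₂/V₁).
Q = (0.704)(8.314)(624) ln(3.07/11.3) = 3652 × -1.303 = -4759 J.

Q ≈ -4760 J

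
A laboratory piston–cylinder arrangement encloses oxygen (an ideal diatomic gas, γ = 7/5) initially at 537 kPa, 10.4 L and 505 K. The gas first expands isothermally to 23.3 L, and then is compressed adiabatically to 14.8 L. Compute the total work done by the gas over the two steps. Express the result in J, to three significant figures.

W_total ≈ 1730 J

Step 1 (isothermal): W = P₁V₁ ln(V₂/V₁) = (5585) ln(23.3/10.4) = 4505 J.
After step 1: P = 239.7 kPa, V = 23.3 L, T = 505 K.
Step 2 (adiabatic): W = (P₁V₁ − P₂V₂)/(γ−1) = (5585 − 6696)/0.4 = -2779 J.
W_total = 4505 − 2779 = 1726 J.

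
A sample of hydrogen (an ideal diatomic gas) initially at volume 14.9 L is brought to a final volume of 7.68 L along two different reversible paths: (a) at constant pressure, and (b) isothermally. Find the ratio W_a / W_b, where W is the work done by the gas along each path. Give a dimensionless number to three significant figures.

Path (a) isobaric: W = P₁(V₂ − V₁) → W_a/(P₁V₁) = -0.4846.
Path (b) isothermal: W = P₁V₁ ln(V₂/V₁) → W_b/(P₁V₁) = -0.6627.
W_a / W_b = -0.4846 / -0.6627 = 0.7312.

W_a / W_b ≈ 0.731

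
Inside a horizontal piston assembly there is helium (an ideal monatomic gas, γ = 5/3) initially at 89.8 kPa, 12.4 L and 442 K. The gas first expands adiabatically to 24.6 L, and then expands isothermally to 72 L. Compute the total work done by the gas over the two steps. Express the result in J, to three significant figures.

W_total ≈ 1370 J

Step 1 (adiabatic): W = (P₁V₁ − P₂V₂)/(γ−1) = (1114 − 705.3)/0.667 = 612.4 J.
After step 1: P = 28.67 kPa, V = 24.6 L, T = 279.9 K.
Step 2 (isothermal): W = P₁V₁ ln(V₂/V₁) = (705.3) ln(72/24.6) = 757.4 J.
W_total = 612.4 + 757.4 = 1370 J.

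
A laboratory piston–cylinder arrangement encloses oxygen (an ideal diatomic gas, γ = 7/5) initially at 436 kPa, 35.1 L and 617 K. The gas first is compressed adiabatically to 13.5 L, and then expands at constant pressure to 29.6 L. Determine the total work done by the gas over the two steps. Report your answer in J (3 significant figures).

Step 1 (adiabatic): W = (P₁V₁ − P₂V₂)/(γ−1) = (15304 − 22428)/0.4 = -17810 J.
After step 1: P = 1661 kPa, V = 13.5 L, T = 904.2 K.
Step 2 (isobaric): W = PΔV = (1661 kPa)(29.6 − 13.5 L) = 26747 J.
W_total = -17810 + 26747 = 8937 J.

W_total ≈ 8940 J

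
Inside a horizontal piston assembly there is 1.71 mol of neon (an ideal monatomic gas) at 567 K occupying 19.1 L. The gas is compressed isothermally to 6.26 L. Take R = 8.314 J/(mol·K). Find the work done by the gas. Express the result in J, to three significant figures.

W ≈ -8990 J

Isothermal: W = nRT ln(V₂/V₁).
W = (1.71)(8.314)(567) × ln(6.26/19.1)
  = 8061 × -1.116
W_by_gas = -8992 J.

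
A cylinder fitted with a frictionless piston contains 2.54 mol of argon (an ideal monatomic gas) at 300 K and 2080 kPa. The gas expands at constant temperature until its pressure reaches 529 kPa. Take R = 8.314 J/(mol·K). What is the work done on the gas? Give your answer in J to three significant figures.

W ≈ -8670 J

Isothermal process: W = nRT ln(V₂/V₁) = nRT ln(P₁/P₂).
W = (2.54)(8.314)(300) × ln(2080/529)
  = 6335 × ln(3.932) = 6335 × 1.369
W_by_gas = 8674 J; work on gas = −W_by = -8674 J.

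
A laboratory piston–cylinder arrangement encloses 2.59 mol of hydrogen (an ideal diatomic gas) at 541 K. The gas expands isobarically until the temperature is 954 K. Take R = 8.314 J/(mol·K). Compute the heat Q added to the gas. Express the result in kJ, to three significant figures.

Q ≈ 31.1 kJ

Isobaric: W = nRΔT = (2.59)(8.314)(413) = 8893 J.
ΔU = nCᵥΔT with Cᵥ = 5R/2: ΔU = (2.59)(20.79)(413) = 22233 J.
Q = ΔU + W = 22233 + 8893 = 31126 J.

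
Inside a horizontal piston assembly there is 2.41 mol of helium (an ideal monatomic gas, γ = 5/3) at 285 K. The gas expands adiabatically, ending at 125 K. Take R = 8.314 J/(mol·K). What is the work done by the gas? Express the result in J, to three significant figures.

W ≈ 4810 J

Adiabatic ⇒ Q = 0, so W_by = −ΔU = nCᵥ(T₁ − T₂).
Cᵥ = 3R/2 = 12.47 J/(mol·K).
W = (2.41)(12.47)(285 − 125) = 4809 J.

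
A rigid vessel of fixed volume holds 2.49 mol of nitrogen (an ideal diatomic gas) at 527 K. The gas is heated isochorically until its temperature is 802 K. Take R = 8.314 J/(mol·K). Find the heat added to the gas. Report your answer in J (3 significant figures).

Constant volume ⇒ W = 0, so Q = ΔU = nCᵥΔT with Cᵥ = 5R/2 = 20.79 J/(mol·K).
ΔU = (2.49)(20.79)(802 − 527) = 14233 J.

Q ≈ 14200 J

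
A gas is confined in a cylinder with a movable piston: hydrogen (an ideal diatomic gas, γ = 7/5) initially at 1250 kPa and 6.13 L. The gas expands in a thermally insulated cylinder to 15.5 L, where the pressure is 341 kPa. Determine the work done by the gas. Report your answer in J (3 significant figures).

W ≈ 5940 J

Adiabatic: W = (P₁V₁ − P₂V₂)/(γ − 1) with γ = 7/5.
P₁V₁ = 7662 J, P₂V₂ = 5286 J.
W = (7662 − 5286) / 0.4 = 5943 J.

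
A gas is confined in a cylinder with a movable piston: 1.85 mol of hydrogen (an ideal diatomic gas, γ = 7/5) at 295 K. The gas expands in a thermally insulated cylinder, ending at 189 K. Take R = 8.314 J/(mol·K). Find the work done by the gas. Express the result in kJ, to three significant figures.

Adiabatic ⇒ Q = 0, so W_by = −ΔU = nCᵥ(T₁ − T₂).
Cᵥ = 5R/2 = 20.79 J/(mol·K).
W = (1.85)(20.79)(295 − 189) = 4076 J.

W ≈ 4.08 kJ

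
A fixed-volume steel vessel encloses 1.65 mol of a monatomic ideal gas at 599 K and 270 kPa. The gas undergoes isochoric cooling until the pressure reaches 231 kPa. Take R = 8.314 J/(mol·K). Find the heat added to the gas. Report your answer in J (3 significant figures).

Q ≈ -1780 J

Constant volume ⇒ W = 0, so Q = ΔU = nCᵥΔT with Cᵥ = 3R/2 = 12.47 J/(mol·K).
At constant V, T₂/T₁ = P₂/P₁ ⇒ ΔT = T₁(P₂/P₁ − 1) = 599·(231/270 − 1) = -86.52 K.
ΔU = (1.65)(12.47)(-86.52) = -1780 J.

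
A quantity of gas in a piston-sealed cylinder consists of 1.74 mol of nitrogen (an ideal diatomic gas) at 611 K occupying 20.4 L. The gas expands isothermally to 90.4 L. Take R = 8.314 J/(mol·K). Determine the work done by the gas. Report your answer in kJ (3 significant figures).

W ≈ 13.2 kJ

Isothermal: W = nRT ln(V₂/V₁).
W = (1.74)(8.314)(611) × ln(90.4/20.4)
  = 8839 × 1.489
W_by_gas = 13159 J.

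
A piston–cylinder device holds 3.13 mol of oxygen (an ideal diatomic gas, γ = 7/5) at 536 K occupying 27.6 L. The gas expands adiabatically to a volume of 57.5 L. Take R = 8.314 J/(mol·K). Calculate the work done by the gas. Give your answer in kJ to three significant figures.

W ≈ 8.87 kJ

Adiabatic: TV^(γ−1) = const with γ = 7/5.
T₂ = T₁ (V₁/V₂)^(γ−1) = 536 × (27.6/57.5)^0.4 = 536 × 0.7456 = 399.6 K.
W_by = nCᵥ(T₁ − T₂) = (3.13)(20.79)(536 − 399.6) = 8872 J.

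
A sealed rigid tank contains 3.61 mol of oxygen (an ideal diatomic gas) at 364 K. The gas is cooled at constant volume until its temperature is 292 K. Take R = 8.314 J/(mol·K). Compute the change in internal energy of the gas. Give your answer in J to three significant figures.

Constant volume ⇒ W = 0, so Q = ΔU = nCᵥΔT with Cᵥ = 5R/2 = 20.79 J/(mol·K).
ΔU = (3.61)(20.79)(292 − 364) = -5402 J.

ΔU ≈ -5400 J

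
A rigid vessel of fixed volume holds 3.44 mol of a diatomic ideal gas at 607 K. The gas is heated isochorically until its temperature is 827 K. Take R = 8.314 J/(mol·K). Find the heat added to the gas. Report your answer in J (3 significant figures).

Q ≈ 15700 J

Constant volume ⇒ W = 0, so Q = ΔU = nCᵥΔT with Cᵥ = 5R/2 = 20.79 J/(mol·K).
ΔU = (3.44)(20.79)(827 − 607) = 15730 J.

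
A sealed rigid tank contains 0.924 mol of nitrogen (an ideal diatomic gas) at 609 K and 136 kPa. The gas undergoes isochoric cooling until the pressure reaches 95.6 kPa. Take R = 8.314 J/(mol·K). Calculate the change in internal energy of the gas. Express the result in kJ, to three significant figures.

ΔU ≈ -3.47 kJ

Constant volume ⇒ W = 0, so Q = ΔU = nCᵥΔT with Cᵥ = 5R/2 = 20.79 J/(mol·K).
At constant V, T₂/T₁ = P₂/P₁ ⇒ ΔT = T₁(P₂/P₁ − 1) = 609·(95.6/136 − 1) = -180.9 K.
ΔU = (0.924)(20.79)(-180.9) = -3474 J.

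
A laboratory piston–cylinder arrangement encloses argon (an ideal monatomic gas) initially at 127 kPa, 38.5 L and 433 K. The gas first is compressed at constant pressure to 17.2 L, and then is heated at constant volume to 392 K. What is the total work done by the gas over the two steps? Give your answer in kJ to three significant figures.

Step 1 (isobaric): W = PΔV = (127 kPa)(17.2 − 38.5 L) = -2705 J.
Step 2 (isochoric): W = 0 (constant volume).
W_total = -2705 + 0 = -2705 J.

W_total ≈ -2.71 kJ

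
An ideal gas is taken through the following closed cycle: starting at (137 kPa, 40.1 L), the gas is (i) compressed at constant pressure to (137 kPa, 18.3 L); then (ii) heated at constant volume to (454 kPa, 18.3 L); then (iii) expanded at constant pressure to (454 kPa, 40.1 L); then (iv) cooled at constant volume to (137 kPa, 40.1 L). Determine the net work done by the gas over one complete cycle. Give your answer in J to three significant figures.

W_net ≈ 6910 J

Constant-volume legs do no work.
W(i) = (137)(18.3 − 40.1) = -2987 J; W(iii) = (454)(40.1 − 18.3) = 9897 J.
W_net = -2987 + 9897 = 6911 J (the clockwise enclosed area).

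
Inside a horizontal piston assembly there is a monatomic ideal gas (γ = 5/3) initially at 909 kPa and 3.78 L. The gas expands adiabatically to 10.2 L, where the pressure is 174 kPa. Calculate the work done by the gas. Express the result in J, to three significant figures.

Adiabatic: W = (P₁V₁ − P₂V₂)/(γ − 1) with γ = 5/3.
P₁V₁ = 3436 J, P₂V₂ = 1775 J.
W = (3436 − 1775) / 0.6667 = 2492 J.

W ≈ 2490 J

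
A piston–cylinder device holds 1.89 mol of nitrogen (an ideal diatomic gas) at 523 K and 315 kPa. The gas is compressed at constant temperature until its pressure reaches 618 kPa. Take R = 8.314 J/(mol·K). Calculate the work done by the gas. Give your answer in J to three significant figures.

Isothermal process: W = nRT ln(V₂/V₁) = nRT ln(P₁/P₂).
W = (1.89)(8.314)(523) × ln(315/618)
  = 8218 × ln(0.5097) = 8218 × -0.6739
W_by_gas = -5538 J.

W ≈ -5540 J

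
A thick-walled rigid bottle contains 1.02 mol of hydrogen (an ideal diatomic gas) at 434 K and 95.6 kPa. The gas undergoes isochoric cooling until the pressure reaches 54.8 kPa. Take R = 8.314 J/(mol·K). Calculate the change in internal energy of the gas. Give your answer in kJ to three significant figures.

Constant volume ⇒ W = 0, so Q = ΔU = nCᵥΔT with Cᵥ = 5R/2 = 20.79 J/(mol·K).
At constant V, T₂/T₁ = P₂/P₁ ⇒ ΔT = T₁(P₂/P₁ − 1) = 434·(54.8/95.6 − 1) = -185.2 K.
ΔU = (1.02)(20.79)(-185.2) = -3927 J.

ΔU ≈ -3.93 kJ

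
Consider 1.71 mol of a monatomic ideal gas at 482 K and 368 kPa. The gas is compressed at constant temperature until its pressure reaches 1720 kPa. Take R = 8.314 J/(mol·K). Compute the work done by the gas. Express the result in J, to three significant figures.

Isothermal process: W = nRT ln(V₂/V₁) = nRT ln(P₁/P₂).
W = (1.71)(8.314)(482) × ln(368/1720)
  = 6853 × ln(0.214) = 6853 × -1.542
W_by_gas = -10567 J.

W ≈ -10600 J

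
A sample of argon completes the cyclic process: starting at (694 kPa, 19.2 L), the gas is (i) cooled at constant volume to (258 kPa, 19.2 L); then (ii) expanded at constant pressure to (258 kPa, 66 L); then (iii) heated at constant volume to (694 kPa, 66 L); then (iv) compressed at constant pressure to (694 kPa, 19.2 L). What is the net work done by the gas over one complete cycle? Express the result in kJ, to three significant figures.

Constant-volume legs do no work.
W(ii) = (258)(66 − 19.2) = 12074 J; W(iv) = (694)(19.2 − 66) = -32479 J.
W_net = 12074 − 32479 = -20405 J (the counter-clockwise enclosed area).

W_net ≈ -20.4 kJ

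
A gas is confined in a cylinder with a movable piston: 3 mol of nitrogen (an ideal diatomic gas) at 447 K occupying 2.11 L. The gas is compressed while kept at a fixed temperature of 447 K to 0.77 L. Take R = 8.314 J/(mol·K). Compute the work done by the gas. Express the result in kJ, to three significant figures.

Isothermal: W = nRT ln(V₂/V₁).
W = (3)(8.314)(447) × ln(0.77/2.11)
  = 11149 × -1.008
W_by_gas = -11239 J.

W ≈ -11.2 kJ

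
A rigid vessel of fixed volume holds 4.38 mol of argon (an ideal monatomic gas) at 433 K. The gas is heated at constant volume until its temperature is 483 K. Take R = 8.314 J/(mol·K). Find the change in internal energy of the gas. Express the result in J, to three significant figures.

Constant volume ⇒ W = 0, so Q = ΔU = nCᵥΔT with Cᵥ = 3R/2 = 12.47 J/(mol·K).
ΔU = (4.38)(12.47)(483 − 433) = 2731 J.

ΔU ≈ 2730 J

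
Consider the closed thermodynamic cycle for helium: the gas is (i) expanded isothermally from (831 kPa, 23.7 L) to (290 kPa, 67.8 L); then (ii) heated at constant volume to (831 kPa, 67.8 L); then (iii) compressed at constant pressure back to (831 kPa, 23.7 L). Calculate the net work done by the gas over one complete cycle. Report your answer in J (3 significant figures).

Leg (i): W = PᵢVᵢ ln(V_f/Vᵢ) = (19695) ln(67.8/23.7) = 20701 J.
Leg (ii): W = 0.
Leg (iii): W = PΔV = (831)(23.7 − 67.8) = -36647 J.
W_net = 20701 − 36647 = -15946 J.

W_net ≈ -15900 J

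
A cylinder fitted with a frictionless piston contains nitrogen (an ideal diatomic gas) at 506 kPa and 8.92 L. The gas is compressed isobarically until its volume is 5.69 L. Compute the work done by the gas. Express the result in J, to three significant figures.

Isobaric: W = P ΔV.
W = (506 kPa)(5.69 − 8.92 L) = (506)(-3.23) = -1634 J.

W ≈ -1630 J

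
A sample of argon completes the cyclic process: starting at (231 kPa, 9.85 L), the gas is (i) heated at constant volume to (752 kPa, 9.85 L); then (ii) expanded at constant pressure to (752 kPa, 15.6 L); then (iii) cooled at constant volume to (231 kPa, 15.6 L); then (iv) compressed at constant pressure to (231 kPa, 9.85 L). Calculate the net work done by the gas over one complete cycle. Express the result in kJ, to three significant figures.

Constant-volume legs do no work.
W(ii) = (752)(15.6 − 9.85) = 4324 J; W(iv) = (231)(9.85 − 15.6) = -1328 J.
W_net = 4324 − 1328 = 2996 J (the clockwise enclosed area).

W_net ≈ 3.00 kJ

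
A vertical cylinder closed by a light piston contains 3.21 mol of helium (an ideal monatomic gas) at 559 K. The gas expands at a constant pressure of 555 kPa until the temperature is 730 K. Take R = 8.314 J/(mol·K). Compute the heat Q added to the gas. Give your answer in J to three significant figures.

Isobaric: W = nRΔT = (3.21)(8.314)(171) = 4564 J.
ΔU = nCᵥΔT with Cᵥ = 3R/2: ΔU = (3.21)(12.47)(171) = 6845 J.
Q = ΔU + W = 6845 + 4564 = 11409 J.

Q ≈ 11400 J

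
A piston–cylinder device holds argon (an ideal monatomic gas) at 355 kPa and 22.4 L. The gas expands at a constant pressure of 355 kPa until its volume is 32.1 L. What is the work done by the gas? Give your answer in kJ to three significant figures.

Isobaric: W = P ΔV.
W = (355 kPa)(32.1 − 22.4 L) = (355)(9.7) = 3444 J.

W ≈ 3.44 kJ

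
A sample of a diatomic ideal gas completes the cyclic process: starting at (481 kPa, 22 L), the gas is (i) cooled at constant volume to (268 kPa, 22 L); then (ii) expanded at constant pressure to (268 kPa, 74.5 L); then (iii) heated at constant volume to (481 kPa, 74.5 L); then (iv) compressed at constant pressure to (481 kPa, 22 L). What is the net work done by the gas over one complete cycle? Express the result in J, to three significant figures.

W_net ≈ -11200 J

Constant-volume legs do no work.
W(ii) = (268)(74.5 − 22) = 14070 J; W(iv) = (481)(22 − 74.5) = -25252 J.
W_net = 14070 − 25252 = -11182 J (the counter-clockwise enclosed area).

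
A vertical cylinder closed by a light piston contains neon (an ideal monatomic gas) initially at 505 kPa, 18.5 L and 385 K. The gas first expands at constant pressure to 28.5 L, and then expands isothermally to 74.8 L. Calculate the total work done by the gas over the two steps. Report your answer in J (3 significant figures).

Step 1 (isobaric): W = PΔV = (505 kPa)(28.5 − 18.5 L) = 5050 J.
After step 1: P = 505 kPa, V = 28.5 L, T = 593.1 K.
Step 2 (isothermal): W = P₁V₁ ln(V₂/V₁) = (14392) ln(74.8/28.5) = 13888 J.
W_total = 5050 + 13888 = 18938 J.

W_total ≈ 18900 J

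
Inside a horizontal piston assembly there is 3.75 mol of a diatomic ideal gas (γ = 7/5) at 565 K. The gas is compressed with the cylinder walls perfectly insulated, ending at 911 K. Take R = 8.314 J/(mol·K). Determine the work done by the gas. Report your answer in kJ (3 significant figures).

W ≈ -27.0 kJ

Adiabatic ⇒ Q = 0, so W_by = −ΔU = nCᵥ(T₁ − T₂).
Cᵥ = 5R/2 = 20.79 J/(mol·K).
W = (3.75)(20.79)(565 − 911) = -26969 J.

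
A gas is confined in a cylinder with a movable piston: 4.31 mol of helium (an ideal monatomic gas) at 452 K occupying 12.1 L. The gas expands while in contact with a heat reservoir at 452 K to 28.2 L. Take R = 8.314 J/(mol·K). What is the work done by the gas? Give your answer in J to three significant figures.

Isothermal: W = nRT ln(V₂/V₁).
W = (4.31)(8.314)(452) × ln(28.2/12.1)
  = 16197 × 0.8461
W_by_gas = 13704 J.

W ≈ 13700 J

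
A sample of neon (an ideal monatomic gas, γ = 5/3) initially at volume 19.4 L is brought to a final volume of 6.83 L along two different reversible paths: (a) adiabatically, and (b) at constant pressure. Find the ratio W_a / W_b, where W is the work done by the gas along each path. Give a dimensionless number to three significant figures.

W_a / W_b ≈ 2.33

Path (a) adiabatic: W = P₁V₁(1 − (V₁/V₂)^(γ−1))/(γ−1) → W_a/(P₁V₁) = -1.508.
Path (b) isobaric: W = P₁(V₂ − V₁) → W_b/(P₁V₁) = -0.6479.
W_a / W_b = -1.508 / -0.6479 = 2.328.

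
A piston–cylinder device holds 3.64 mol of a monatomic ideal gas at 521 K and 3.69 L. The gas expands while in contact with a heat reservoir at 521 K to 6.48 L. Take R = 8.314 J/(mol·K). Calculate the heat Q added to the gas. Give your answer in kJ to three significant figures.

Q ≈ 8.88 kJ

Isothermal ⇒ ΔU = 0, so Q = W = nRT ln(V₂/V₁).
Q = (3.64)(8.314)(521) ln(6.48/3.69) = 15767 × 0.5631 = 8878 J.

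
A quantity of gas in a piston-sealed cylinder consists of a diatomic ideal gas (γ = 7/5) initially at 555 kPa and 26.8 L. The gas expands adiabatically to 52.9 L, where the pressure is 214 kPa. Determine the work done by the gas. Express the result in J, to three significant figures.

Adiabatic: W = (P₁V₁ − P₂V₂)/(γ − 1) with γ = 7/5.
P₁V₁ = 14874 J, P₂V₂ = 11321 J.
W = (14874 − 11321) / 0.4 = 8884 J.

W ≈ 8880 J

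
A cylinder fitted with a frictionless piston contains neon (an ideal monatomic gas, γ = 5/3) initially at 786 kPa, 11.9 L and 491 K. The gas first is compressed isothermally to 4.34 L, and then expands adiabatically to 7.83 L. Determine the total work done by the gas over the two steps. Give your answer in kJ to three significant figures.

W_total ≈ -4.87 kJ

Step 1 (isothermal): W = P₁V₁ ln(V₂/V₁) = (9353) ln(4.34/11.9) = -9434 J.
After step 1: P = 2155 kPa, V = 4.34 L, T = 491 K.
Step 2 (adiabatic): W = (P₁V₁ − P₂V₂)/(γ−1) = (9353 − 6311)/0.667 = 4563 J.
W_total = -9434 + 4563 = -4871 J.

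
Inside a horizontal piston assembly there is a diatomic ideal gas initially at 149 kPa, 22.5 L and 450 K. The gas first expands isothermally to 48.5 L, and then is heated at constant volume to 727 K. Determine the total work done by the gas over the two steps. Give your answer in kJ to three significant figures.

Step 1 (isothermal): W = P₁V₁ ln(V₂/V₁) = (3352) ln(48.5/22.5) = 2575 J.
Step 2 (isochoric): W = 0 (constant volume).
W_total = 2575 + 0 = 2575 J.

W_total ≈ 2.57 kJ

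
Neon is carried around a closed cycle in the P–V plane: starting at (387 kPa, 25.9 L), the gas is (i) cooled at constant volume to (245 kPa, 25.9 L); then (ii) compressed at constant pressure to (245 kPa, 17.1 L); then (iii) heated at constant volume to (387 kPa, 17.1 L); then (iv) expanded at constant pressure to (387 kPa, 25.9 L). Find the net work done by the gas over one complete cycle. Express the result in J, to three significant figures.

W_net ≈ 1250 J

Constant-volume legs do no work.
W(ii) = (245)(17.1 − 25.9) = -2156 J; W(iv) = (387)(25.9 − 17.1) = 3406 J.
W_net = -2156 + 3406 = 1250 J (the clockwise enclosed area).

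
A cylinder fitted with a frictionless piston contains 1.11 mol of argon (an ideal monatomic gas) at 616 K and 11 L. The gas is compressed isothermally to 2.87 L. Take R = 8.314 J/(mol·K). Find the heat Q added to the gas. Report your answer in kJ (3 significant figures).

Q ≈ -7.64 kJ

Isothermal ⇒ ΔU = 0, so Q = W = nRT ln(V₂/V₁).
Q = (1.11)(8.314)(616) ln(2.87/11) = 5685 × -1.344 = -7638 J.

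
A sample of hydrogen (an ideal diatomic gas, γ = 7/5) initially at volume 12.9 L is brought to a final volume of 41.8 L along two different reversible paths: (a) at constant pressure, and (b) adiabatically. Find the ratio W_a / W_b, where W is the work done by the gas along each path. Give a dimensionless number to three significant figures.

Path (a) isobaric: W = P₁(V₂ − V₁) → W_a/(P₁V₁) = 2.24.
Path (b) adiabatic: W = P₁V₁(1 − (V₁/V₂)^(γ−1))/(γ−1) → W_b/(P₁V₁) = 0.9379.
W_a / W_b = 2.24 / 0.9379 = 2.389.

W_a / W_b ≈ 2.39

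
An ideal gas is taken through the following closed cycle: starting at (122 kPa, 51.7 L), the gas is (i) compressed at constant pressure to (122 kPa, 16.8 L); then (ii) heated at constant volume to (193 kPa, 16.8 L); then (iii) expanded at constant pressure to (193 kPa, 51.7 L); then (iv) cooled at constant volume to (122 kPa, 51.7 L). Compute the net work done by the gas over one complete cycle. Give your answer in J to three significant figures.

W_net ≈ 2480 J

Constant-volume legs do no work.
W(i) = (122)(16.8 − 51.7) = -4258 J; W(iii) = (193)(51.7 − 16.8) = 6736 J.
W_net = -4258 + 6736 = 2478 J (the clockwise enclosed area).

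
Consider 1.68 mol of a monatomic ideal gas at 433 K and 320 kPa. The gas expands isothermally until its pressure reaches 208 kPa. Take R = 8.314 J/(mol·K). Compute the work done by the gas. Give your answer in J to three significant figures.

Isothermal process: W = nRT ln(V₂/V₁) = nRT ln(P₁/P₂).
W = (1.68)(8.314)(433) × ln(320/208)
  = 6048 × ln(1.538) = 6048 × 0.4308
W_by_gas = 2605 J.

W ≈ 2610 J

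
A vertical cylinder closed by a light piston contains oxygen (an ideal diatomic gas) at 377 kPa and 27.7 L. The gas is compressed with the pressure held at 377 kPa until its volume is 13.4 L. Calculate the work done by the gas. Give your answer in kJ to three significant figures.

Isobaric: W = P ΔV.
W = (377 kPa)(13.4 − 27.7 L) = (377)(-14.3) = -5391 J.

W ≈ -5.39 kJ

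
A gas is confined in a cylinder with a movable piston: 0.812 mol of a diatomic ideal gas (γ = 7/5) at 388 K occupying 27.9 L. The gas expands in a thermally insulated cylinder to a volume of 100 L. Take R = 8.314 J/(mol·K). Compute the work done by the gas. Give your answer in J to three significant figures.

Adiabatic: TV^(γ−1) = const with γ = 7/5.
T₂ = T₁ (V₁/V₂)^(γ−1) = 388 × (27.9/100)^0.4 = 388 × 0.6001 = 232.8 K.
W_by = nCᵥ(T₁ − T₂) = (0.812)(20.79)(388 − 232.8) = 2619 J.

W ≈ 2620 J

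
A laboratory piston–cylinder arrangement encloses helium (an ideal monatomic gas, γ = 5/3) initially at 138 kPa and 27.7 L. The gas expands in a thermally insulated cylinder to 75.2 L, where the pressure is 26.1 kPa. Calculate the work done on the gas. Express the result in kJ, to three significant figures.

Adiabatic: W = (P₁V₁ − P₂V₂)/(γ − 1) with γ = 5/3.
P₁V₁ = 3823 J, P₂V₂ = 1963 J.
W = (3823 − 1963) / 0.6667 = 2790 J.
Work on gas = −W_by = -2790 J.

W ≈ -2.79 kJ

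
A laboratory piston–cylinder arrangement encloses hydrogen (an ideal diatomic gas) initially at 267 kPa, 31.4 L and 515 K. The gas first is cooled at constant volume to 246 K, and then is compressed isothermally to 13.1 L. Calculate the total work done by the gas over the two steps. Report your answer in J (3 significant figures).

Step 1 (isochoric): W = 0 (constant volume).
After step 1: P = 127.5 kPa (V unchanged).
Step 2 (isothermal): W = P₁V₁ ln(V₂/V₁) = (4005) ln(13.1/31.4) = -3501 J.
W_total = 0 − 3501 = -3501 J.

W_total ≈ -3500 J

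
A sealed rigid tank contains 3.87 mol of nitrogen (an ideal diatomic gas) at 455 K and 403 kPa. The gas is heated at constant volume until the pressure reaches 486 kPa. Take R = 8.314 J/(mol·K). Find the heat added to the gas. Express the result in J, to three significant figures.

Q ≈ 7540 J

Constant volume ⇒ W = 0, so Q = ΔU = nCᵥΔT with Cᵥ = 5R/2 = 20.79 J/(mol·K).
At constant V, T₂/T₁ = P₂/P₁ ⇒ ΔT = T₁(P₂/P₁ − 1) = 455·(486/403 − 1) = 93.71 K.
ΔU = (3.87)(20.79)(93.71) = 7538 J.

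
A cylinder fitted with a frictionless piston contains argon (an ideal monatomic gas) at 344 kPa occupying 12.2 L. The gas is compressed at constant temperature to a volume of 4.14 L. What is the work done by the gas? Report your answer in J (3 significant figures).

Isothermal: W = nRT ln(V₂/V₁) = P₁V₁ ln(V₂/V₁).
P₁V₁ = (344 kPa)(12.2 L) = 4197 J.
W = 4197 × ln(4.14/12.2) = 4197 × -1.081
W_by_gas = -4536 J.

W ≈ -4540 J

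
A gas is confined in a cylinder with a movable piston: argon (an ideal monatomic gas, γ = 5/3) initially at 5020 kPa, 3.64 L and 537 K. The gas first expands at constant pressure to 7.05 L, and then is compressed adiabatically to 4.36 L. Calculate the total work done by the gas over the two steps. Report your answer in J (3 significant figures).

W_total ≈ -2930 J

Step 1 (isobaric): W = PΔV = (5020 kPa)(7.05 − 3.64 L) = 17118 J.
After step 1: P = 5020 kPa, V = 7.05 L, T = 1040 K.
Step 2 (adiabatic): W = (P₁V₁ − P₂V₂)/(γ−1) = (35391 − 48756)/0.667 = -20047 J.
W_total = 17118 − 20047 = -2929 J.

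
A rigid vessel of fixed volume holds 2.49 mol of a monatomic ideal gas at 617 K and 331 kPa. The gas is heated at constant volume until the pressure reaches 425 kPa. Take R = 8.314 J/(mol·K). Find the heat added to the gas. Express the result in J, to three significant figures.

Constant volume ⇒ W = 0, so Q = ΔU = nCᵥΔT with Cᵥ = 3R/2 = 12.47 J/(mol·K).
At constant V, T₂/T₁ = P₂/P₁ ⇒ ΔT = T₁(P₂/P₁ − 1) = 617·(425/331 − 1) = 175.2 K.
ΔU = (2.49)(12.47)(175.2) = 5441 J.

Q ≈ 5440 J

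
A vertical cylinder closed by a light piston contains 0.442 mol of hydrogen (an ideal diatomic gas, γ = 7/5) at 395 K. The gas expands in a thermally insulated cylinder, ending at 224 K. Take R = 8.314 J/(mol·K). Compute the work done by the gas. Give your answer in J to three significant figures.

W ≈ 1570 J

Adiabatic ⇒ Q = 0, so W_by = −ΔU = nCᵥ(T₁ − T₂).
Cᵥ = 5R/2 = 20.79 J/(mol·K).
W = (0.442)(20.79)(395 − 224) = 1571 J.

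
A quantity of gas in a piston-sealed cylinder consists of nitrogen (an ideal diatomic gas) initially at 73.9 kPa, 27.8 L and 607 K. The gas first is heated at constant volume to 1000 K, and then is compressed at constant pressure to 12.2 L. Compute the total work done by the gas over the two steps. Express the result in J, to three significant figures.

W_total ≈ -1900 J

Step 1 (isochoric): W = 0 (constant volume).
After step 1: P = 121.7 kPa (V unchanged).
Step 2 (isobaric): W = PΔV = (121.7 kPa)(12.2 − 27.8 L) = -1899 J.
W_total = 0 − 1899 = -1899 J.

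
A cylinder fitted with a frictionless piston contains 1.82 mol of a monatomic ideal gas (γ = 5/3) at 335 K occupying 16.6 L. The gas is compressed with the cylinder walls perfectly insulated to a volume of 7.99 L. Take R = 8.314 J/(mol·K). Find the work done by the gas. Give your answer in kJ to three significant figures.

Adiabatic: TV^(γ−1) = const with γ = 5/3.
T₂ = T₁ (V₁/V₂)^(γ−1) = 335 × (16.6/7.99)^0.667 = 335 × 1.628 = 545.4 K.
W_by = nCᵥ(T₁ − T₂) = (1.82)(12.47)(335 − 545.4) = -4777 J.

W ≈ -4.78 kJ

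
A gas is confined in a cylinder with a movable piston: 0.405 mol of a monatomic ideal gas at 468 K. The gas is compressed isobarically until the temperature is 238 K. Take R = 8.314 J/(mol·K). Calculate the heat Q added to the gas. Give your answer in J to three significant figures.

Isobaric: W = nRΔT = (0.405)(8.314)(-230) = -774.4 J.
ΔU = nCᵥΔT with Cᵥ = 3R/2: ΔU = (0.405)(12.47)(-230) = -1162 J.
Q = ΔU + W = -1162 − 774.4 = -1936 J.

Q ≈ -1940 J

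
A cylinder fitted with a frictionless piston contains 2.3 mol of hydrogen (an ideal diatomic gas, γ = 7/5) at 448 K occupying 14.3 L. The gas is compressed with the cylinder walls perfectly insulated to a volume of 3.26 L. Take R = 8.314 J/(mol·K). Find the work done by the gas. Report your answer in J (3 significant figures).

Adiabatic: TV^(γ−1) = const with γ = 7/5.
T₂ = T₁ (V₁/V₂)^(γ−1) = 448 × (14.3/3.26)^0.4 = 448 × 1.807 = 809.3 K.
W_by = nCᵥ(T₁ − T₂) = (2.3)(20.79)(448 − 809.3) = -17274 J.

W ≈ -17300 J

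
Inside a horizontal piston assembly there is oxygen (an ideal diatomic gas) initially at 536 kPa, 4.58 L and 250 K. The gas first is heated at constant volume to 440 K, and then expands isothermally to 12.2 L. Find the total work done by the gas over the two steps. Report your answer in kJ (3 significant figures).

Step 1 (isochoric): W = 0 (constant volume).
After step 1: P = 943.4 kPa (V unchanged).
Step 2 (isothermal): W = P₁V₁ ln(V₂/V₁) = (4321) ln(12.2/4.58) = 4233 J.
W_total = 0 + 4233 = 4233 J.

W_total ≈ 4.23 kJ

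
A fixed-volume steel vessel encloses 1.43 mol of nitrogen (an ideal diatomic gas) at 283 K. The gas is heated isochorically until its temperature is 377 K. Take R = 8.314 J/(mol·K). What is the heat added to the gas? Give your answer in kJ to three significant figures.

Q ≈ 2.79 kJ

Constant volume ⇒ W = 0, so Q = ΔU = nCᵥΔT with Cᵥ = 5R/2 = 20.79 J/(mol·K).
ΔU = (1.43)(20.79)(377 − 283) = 2794 J.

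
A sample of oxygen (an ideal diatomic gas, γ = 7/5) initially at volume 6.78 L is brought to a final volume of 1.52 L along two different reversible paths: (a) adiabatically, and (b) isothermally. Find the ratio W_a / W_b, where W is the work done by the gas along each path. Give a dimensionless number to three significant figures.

Path (a) adiabatic: W = P₁V₁(1 − (V₁/V₂)^(γ−1))/(γ−1) → W_a/(P₁V₁) = -2.047.
Path (b) isothermal: W = P₁V₁ ln(V₂/V₁) → W_b/(P₁V₁) = -1.495.
W_a / W_b = -2.047 / -1.495 = 1.369.

W_a / W_b ≈ 1.37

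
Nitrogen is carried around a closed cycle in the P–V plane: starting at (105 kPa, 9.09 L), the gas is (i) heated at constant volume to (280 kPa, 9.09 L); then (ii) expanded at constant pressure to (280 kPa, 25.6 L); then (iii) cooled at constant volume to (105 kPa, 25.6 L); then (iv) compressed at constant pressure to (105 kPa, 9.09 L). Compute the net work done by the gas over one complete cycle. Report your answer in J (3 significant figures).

Constant-volume legs do no work.
W(ii) = (280)(25.6 − 9.09) = 4623 J; W(iv) = (105)(9.09 − 25.6) = -1734 J.
W_net = 4623 − 1734 = 2889 J (the clockwise enclosed area).

W_net ≈ 2890 J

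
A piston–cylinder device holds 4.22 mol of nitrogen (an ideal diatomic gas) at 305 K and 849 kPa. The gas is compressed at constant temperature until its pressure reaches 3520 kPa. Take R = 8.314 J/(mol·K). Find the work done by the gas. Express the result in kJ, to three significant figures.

W ≈ -15.2 kJ

Isothermal process: W = nRT ln(V₂/V₁) = nRT ln(P₁/P₂).
W = (4.22)(8.314)(305) × ln(849/3520)
  = 10701 × ln(0.2412) = 10701 × -1.422
W_by_gas = -15218 J.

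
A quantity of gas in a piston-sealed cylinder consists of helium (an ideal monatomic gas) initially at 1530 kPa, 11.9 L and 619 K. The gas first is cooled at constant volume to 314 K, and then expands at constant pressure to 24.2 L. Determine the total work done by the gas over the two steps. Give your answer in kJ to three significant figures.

Step 1 (isochoric): W = 0 (constant volume).
After step 1: P = 776.1 kPa (V unchanged).
Step 2 (isobaric): W = PΔV = (776.1 kPa)(24.2 − 11.9 L) = 9546 J.
W_total = 0 + 9546 = 9546 J.

W_total ≈ 9.55 kJ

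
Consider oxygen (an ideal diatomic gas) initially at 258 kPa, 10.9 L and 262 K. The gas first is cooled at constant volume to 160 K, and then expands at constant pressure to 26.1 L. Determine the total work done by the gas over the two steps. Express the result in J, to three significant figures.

W_total ≈ 2390 J

Step 1 (isochoric): W = 0 (constant volume).
After step 1: P = 157.6 kPa (V unchanged).
Step 2 (isobaric): W = PΔV = (157.6 kPa)(26.1 − 10.9 L) = 2395 J.
W_total = 0 + 2395 = 2395 J.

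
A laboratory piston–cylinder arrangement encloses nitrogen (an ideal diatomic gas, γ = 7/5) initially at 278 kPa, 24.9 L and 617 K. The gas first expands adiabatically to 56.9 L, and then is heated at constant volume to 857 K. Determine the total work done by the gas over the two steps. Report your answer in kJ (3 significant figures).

W_total ≈ 4.87 kJ

Step 1 (adiabatic): W = (P₁V₁ − P₂V₂)/(γ−1) = (6922 − 4974)/0.4 = 4871 J.
Step 2 (isochoric): W = 0 (constant volume).
W_total = 4871 + 0 = 4871 J.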